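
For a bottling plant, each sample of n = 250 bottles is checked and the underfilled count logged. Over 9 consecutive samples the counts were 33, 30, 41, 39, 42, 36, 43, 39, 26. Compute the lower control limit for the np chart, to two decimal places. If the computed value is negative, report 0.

19.80

p̄ = Σdᵢ / (k·n) = 329 / (9 × 250) = 0.14622
LCL = np̄ − 3·√(np̄(1−p̄)) = 36.5556 − 3 × 5.5866 = 19.7957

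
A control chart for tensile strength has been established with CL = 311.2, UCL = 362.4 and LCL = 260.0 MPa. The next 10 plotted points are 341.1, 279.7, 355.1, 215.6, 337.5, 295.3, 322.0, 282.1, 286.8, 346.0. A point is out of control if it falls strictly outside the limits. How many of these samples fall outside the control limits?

1

Compare each point to [260.0, 362.4]: sample 4 = 215.6 < LCL.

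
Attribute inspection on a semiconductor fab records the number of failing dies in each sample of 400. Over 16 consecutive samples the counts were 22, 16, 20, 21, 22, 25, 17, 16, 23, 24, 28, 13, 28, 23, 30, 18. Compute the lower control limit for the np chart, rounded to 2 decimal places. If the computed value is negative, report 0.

p̄ = Σdᵢ / (k·n) = 346 / (16 × 400) = 0.05406
LCL = np̄ − 3·√(np̄(1−p̄)) = 21.6250 − 3 × 4.5228 = 8.0565

8.06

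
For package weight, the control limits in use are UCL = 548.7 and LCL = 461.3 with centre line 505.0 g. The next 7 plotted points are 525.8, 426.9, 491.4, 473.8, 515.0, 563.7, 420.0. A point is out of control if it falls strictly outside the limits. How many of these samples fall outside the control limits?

Compare each point to [461.3, 548.7]: sample 2 = 426.9 < LCL; sample 6 = 563.7 > UCL; sample 7 = 420.0 < LCL.

3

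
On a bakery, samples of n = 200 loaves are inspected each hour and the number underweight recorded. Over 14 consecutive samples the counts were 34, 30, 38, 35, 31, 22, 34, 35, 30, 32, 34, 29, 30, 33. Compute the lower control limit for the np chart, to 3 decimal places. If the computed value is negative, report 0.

16.389

p̄ = Σdᵢ / (k·n) = 447 / (14 × 200) = 0.15964
LCL = np̄ − 3·√(np̄(1−p̄)) = 31.9286 − 3 × 5.1799 = 16.3889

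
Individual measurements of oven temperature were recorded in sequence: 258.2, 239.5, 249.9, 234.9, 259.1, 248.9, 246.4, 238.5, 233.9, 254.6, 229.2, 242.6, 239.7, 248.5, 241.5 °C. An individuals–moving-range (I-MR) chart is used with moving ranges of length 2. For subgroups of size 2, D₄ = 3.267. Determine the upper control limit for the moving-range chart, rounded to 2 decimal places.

40.07

Moving ranges: 18.7, 10.4, 15.0, 24.2, 10.2, 2.5, 7.9, 4.6, 20.7, 25.4, 13.4, 2.9, 8.8, 7.0; M̄R̄ = 171.7000 / 14 = 12.2643
UCL_MR = D₄·M̄R̄ = 3.267 × 12.2643 = 40.0674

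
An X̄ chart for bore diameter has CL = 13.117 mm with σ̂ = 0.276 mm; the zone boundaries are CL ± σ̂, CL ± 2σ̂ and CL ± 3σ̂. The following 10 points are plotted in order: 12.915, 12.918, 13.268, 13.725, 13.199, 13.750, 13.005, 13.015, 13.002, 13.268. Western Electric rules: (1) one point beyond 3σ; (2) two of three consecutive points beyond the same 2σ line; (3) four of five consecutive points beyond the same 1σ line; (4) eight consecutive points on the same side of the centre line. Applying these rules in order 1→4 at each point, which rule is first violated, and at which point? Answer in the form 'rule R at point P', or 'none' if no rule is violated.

rule 2 at point 6

Zone of each point (C = within 1σ̂, B = 1σ̂–2σ̂, A = 2σ̂–3σ̂, * = beyond 3σ̂; sign = side of CL): 1:-C, 2:-C, 3:+C, 4:+A, 5:+C, 6:+A, 7:-C, 8:-C, 9:-C, 10:+C
Rule 2 (two of three consecutive points beyond the same 2σ limit) is satisfied at point 6.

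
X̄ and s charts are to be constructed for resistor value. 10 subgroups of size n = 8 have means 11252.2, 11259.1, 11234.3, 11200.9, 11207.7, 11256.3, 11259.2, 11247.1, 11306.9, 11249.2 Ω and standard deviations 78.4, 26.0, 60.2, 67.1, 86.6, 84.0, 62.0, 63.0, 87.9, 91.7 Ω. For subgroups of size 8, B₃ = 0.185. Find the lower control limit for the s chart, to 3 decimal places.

13.078

s̄ = (78.4 + 26.0 + 60.2 + 67.1 + 86.6 + 84.0 + 62.0 + 63.0 + 87.9 + 91.7) / 10 = 70.6900
LCL_s = B₃·s̄ = 0.185 × 70.6900 = 13.0777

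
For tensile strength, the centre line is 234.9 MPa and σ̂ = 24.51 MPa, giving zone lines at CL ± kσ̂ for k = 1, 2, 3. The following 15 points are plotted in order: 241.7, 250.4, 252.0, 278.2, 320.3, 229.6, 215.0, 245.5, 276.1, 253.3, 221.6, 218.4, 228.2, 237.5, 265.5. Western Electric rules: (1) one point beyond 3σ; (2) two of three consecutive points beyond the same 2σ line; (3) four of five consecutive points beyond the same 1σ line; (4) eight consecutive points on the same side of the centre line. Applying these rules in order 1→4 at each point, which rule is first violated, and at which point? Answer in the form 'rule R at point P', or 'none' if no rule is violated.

Zone of each point (C = within 1σ̂, B = 1σ̂–2σ̂, A = 2σ̂–3σ̂, * = beyond 3σ̂; sign = side of CL): 1:+C, 2:+C, 3:+C, 4:+B, 5:+*, 6:-C, 7:-C, 8:+C, 9:+B, 10:+C, 11:-C, 12:-C, 13:-C, 14:+C, 15:+B
Rule 1 (one point beyond the 3σ limits) is satisfied at point 5.

rule 1 at point 5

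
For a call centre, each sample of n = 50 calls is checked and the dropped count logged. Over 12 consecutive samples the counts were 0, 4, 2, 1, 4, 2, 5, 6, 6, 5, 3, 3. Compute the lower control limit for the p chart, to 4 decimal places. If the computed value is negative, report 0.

p̄ = Σdᵢ / (k·n) = 41 / (12 × 50) = 0.06833
LCL = p̄ − 3·√(p̄(1−p̄)/n) = 0.06833 − 3 × 0.03568 = -0.03872 → 0 (negative, so LCL = 0)

0.0000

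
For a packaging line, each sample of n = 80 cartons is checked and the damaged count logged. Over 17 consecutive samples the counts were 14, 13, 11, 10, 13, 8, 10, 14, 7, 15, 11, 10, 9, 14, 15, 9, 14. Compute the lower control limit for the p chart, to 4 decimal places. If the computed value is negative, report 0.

0.0268

p̄ = Σdᵢ / (k·n) = 197 / (17 × 80) = 0.14485
LCL = p̄ − 3·√(p̄(1−p̄)/n) = 0.14485 − 3 × 0.03935 = 0.02680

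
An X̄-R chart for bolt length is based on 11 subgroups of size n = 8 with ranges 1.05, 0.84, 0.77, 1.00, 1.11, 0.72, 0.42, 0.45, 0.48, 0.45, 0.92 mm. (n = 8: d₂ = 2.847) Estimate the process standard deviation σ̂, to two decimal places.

0.26

R̄ = (1.05 + 0.84 + 0.77 + 1.00 + 1.11 + 0.72 + 0.42 + 0.45 + 0.48 + 0.45 + 0.92) / 11 = 0.7464
σ̂ = R̄ / d₂ = 0.7464 / 2.847 = 0.2622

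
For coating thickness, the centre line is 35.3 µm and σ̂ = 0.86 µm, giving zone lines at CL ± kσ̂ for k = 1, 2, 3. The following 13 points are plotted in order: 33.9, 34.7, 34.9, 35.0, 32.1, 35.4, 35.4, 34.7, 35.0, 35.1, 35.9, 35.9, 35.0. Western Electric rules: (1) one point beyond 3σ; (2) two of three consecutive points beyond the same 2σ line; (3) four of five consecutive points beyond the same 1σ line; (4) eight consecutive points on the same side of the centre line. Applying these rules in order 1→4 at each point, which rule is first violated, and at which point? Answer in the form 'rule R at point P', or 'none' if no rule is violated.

Zone of each point (C = within 1σ̂, B = 1σ̂–2σ̂, A = 2σ̂–3σ̂, * = beyond 3σ̂; sign = side of CL): 1:-B, 2:-C, 3:-C, 4:-C, 5:-*, 6:+C, 7:+C, 8:-C, 9:-C, 10:-C, 11:+C, 12:+C, 13:-C
Rule 1 (one point beyond the 3σ limits) is satisfied at point 5.

rule 1 at point 5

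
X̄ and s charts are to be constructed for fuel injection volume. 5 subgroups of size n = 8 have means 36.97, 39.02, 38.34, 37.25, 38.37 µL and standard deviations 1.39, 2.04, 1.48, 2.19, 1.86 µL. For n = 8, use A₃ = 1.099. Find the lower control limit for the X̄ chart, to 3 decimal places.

X̄̄ = (36.97 + 39.02 + 38.34 + 37.25 + 38.37) / 5 = 37.9900
s̄ = (1.39 + 2.04 + 1.48 + 2.19 + 1.86) / 5 = 1.7920
LCL = X̄̄ − A₃·s̄ = 37.9900 − 1.099 × 1.7920 = 36.0206

36.021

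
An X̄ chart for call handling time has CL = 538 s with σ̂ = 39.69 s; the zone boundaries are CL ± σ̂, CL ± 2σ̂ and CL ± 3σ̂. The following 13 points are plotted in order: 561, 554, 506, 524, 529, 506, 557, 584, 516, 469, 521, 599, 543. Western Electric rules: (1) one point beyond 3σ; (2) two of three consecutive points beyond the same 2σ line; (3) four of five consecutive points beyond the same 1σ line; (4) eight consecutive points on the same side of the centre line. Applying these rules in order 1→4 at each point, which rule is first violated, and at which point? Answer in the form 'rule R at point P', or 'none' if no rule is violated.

Zone of each point (C = within 1σ̂, B = 1σ̂–2σ̂, A = 2σ̂–3σ̂, * = beyond 3σ̂; sign = side of CL): 1:+C, 2:+C, 3:-C, 4:-C, 5:-C, 6:-C, 7:+C, 8:+B, 9:-C, 10:-B, 11:-C, 12:+B, 13:+C
No rule fires across all 13 points.

none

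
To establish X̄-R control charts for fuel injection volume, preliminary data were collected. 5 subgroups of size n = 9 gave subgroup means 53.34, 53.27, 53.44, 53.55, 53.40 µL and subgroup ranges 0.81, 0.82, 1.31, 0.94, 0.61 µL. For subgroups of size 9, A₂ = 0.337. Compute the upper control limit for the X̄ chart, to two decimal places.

X̄̄ = (53.34 + 53.27 + 53.44 + 53.55 + 53.40) / 5 = 267.0000 / 5 = 53.4000
R̄ = (0.81 + 0.82 + 1.31 + 0.94 + 0.61) / 5 = 4.4900 / 5 = 0.8980
UCL = X̄̄ + A₂·R̄ = 53.4000 + 0.337 × 0.8980 = 53.7026

53.70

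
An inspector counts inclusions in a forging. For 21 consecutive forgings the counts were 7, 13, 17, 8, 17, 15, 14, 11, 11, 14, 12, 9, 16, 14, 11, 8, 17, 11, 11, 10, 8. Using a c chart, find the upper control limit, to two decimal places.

c̄ = (7 + 13 + 17 + 8 + 17 + 15 + 14 + 11 + 11 + 14 + 12 + 9 + 16 + 14 + 11 + 8 + 17 + 11 + 11 + 10 + 8) / 21 = 254 / 21 = 12.0952
UCL = c̄ + 3√c̄ = 12.0952 + 3 × √12.0952 = 12.0952 + 3 × 3.4778 = 22.5287

22.53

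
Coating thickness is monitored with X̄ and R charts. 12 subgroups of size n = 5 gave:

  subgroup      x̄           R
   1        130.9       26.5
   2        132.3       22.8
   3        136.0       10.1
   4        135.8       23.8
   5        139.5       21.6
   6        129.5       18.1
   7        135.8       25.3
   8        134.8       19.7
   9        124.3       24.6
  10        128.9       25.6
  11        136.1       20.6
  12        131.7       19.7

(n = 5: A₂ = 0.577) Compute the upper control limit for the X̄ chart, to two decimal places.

145.39

X̄̄ = (130.9 + 132.3 + 136.0 + 135.8 + 139.5 + 129.5 + 135.8 + 134.8 + 124.3 + 128.9 + 136.1 + 131.7) / 12 = 1595.6000 / 12 = 132.9667
R̄ = (26.5 + 22.8 + 10.1 + 23.8 + 21.6 + 18.1 + 25.3 + 19.7 + 24.6 + 25.6 + 20.6 + 19.7) / 12 = 258.4000 / 12 = 21.5333
UCL = X̄̄ + A₂·R̄ = 132.9667 + 0.577 × 21.5333 = 145.3914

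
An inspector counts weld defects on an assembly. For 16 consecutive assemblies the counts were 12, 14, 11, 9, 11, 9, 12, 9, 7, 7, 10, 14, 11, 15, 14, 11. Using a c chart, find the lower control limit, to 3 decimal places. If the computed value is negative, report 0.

c̄ = (12 + 14 + 11 + 9 + 11 + 9 + 12 + 9 + 7 + 7 + 10 + 14 + 11 + 15 + 14 + 11) / 16 = 176 / 16 = 11.0000
LCL = c̄ − 3√c̄ = 11.0000 − 3 × 3.3166 = 1.0501

1.050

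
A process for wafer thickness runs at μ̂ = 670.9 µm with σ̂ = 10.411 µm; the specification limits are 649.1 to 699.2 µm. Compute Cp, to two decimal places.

Cp = (USL − LSL) / (6σ̂) = (699.2 − 649.1) / (6 × 10.411) = 50.1000 / 62.4660 = 0.8020

0.80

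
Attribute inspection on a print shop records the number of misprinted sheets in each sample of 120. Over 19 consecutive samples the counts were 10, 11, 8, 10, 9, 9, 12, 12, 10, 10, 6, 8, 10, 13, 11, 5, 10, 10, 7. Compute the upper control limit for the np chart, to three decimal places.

18.411

p̄ = Σdᵢ / (k·n) = 181 / (19 × 120) = 0.07939
UCL = np̄ + 3·√(np̄(1−p̄)) = 9.5263 + 3 × √(9.5263×0.92061) = 9.5263 + 3 × 2.9614 = 18.4106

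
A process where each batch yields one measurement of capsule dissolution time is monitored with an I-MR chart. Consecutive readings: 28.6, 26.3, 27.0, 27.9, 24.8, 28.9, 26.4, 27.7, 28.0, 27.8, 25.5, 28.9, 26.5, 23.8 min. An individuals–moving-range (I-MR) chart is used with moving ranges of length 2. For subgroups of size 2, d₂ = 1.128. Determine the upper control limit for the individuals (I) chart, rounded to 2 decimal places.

X̄ = (28.6 + 26.3 + 27.0 + 27.9 + 24.8 + 28.9 + 26.4 + 27.7 + 28.0 + 27.8 + 25.5 + 28.9 + 26.5 + 23.8) / 14 = 27.0071
Moving ranges: 2.3, 0.7, 0.9, 3.1, 4.1, 2.5, 1.3, 0.3, 0.2, 2.3, 3.4, 2.4, 2.7; M̄R̄ = 26.2000 / 13 = 2.0154
UCL = X̄ + 3·M̄R̄/d₂ = 27.0071 + 3 × 2.0154 / 1.128 = 32.3672

32.37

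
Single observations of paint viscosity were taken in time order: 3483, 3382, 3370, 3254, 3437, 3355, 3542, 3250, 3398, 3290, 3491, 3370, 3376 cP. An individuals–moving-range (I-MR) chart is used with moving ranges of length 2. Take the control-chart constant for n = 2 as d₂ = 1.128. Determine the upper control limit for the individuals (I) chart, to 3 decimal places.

X̄ = (3483 + 3382 + 3370 + 3254 + 3437 + 3355 + 3542 + 3250 + 3398 + 3290 + 3491 + 3370 + 3376) / 13 = 3384.4615
Moving ranges: 101, 12, 116, 183, 82, 187, 292, 148, 108, 201, 121, 6; M̄R̄ = 1557.0000 / 12 = 129.7500
UCL = X̄ + 3·M̄R̄/d₂ = 3384.4615 + 3 × 129.7500 / 1.128 = 3729.5413

3729.541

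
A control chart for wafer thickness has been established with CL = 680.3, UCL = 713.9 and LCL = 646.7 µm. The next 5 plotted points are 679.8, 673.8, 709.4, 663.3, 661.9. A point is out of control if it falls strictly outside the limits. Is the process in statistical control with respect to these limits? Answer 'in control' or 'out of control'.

in control

All 5 points lie within [646.7, 713.9].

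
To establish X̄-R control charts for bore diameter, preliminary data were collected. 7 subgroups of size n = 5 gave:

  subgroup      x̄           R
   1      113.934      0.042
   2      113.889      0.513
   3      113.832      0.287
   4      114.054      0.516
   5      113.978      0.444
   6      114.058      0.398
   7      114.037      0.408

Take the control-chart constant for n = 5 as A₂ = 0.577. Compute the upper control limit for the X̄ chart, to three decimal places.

114.184

X̄̄ = (113.934 + 113.889 + 113.832 + 114.054 + 113.978 + 114.058 + 114.037) / 7 = 797.7820 / 7 = 113.9689
R̄ = (0.042 + 0.513 + 0.287 + 0.516 + 0.444 + 0.398 + 0.408) / 7 = 2.6080 / 7 = 0.3726
UCL = X̄̄ + A₂·R̄ = 113.9689 + 0.577 × 0.3726 = 114.1838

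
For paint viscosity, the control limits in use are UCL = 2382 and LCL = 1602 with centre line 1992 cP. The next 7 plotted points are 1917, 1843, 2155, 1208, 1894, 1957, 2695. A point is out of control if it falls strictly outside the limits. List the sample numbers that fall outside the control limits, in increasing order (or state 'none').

4, 7

Compare each point to [1602, 2382]: sample 4 = 1208 < LCL; sample 7 = 2695 > UCL.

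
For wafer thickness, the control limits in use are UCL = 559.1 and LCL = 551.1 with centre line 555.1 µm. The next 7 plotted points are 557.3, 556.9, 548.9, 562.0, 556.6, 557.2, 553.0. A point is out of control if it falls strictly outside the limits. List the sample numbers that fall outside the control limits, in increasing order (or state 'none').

Compare each point to [551.1, 559.1]: sample 3 = 548.9 < LCL; sample 4 = 562.0 > UCL.

3, 4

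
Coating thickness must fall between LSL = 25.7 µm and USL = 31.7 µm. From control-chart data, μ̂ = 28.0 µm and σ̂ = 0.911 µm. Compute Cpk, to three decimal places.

Cpu = (USL − μ̂) / (3σ̂) = (31.7 − 28.0) / (3 × 0.911) = 1.3538; Cpl = (μ̂ − LSL) / (3σ̂) = (28.0 − 25.7) / (3 × 0.911) = 0.8416; Cpk = min(Cpu, Cpl) = 0.8416

0.842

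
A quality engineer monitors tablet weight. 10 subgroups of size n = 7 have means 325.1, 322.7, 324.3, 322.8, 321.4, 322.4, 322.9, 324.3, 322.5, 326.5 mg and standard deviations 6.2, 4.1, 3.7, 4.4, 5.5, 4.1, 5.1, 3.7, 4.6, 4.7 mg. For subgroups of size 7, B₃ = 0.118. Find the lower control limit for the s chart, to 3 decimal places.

s̄ = (6.2 + 4.1 + 3.7 + 4.4 + 5.5 + 4.1 + 5.1 + 3.7 + 4.6 + 4.7) / 10 = 4.6100
LCL_s = B₃·s̄ = 0.118 × 4.6100 = 0.5440

0.544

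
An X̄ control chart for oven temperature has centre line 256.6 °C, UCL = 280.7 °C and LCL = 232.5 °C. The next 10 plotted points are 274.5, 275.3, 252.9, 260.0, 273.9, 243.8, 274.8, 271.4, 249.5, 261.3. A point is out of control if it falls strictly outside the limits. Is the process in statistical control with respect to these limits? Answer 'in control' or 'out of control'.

All 10 points lie within [232.5, 280.7].

in control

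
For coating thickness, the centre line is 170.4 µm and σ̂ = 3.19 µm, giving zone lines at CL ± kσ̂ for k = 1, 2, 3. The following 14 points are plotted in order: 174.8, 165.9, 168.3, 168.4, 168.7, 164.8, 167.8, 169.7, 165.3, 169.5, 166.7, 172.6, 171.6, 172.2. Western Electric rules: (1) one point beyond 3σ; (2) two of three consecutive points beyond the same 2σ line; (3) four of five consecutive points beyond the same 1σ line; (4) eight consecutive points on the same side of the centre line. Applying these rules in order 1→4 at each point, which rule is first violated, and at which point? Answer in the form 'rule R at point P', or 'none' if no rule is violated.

Zone of each point (C = within 1σ̂, B = 1σ̂–2σ̂, A = 2σ̂–3σ̂, * = beyond 3σ̂; sign = side of CL): 1:+B, 2:-B, 3:-C, 4:-C, 5:-C, 6:-B, 7:-C, 8:-C, 9:-B, 10:-C, 11:-B, 12:+C, 13:+C, 14:+C
Rule 4 (eight consecutive points on the same side of the centre line) is satisfied at point 9.

rule 4 at point 9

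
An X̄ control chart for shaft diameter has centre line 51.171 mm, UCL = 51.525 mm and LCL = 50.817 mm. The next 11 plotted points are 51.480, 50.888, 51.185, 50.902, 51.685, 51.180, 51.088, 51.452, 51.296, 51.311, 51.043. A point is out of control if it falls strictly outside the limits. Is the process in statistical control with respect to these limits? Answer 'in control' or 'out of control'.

out of control

Compare each point to [50.817, 51.525]: sample 5 = 51.685 > UCL.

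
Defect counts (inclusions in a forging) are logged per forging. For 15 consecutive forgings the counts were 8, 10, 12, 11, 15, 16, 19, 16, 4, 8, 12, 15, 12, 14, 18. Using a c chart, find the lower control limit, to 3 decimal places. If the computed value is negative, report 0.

c̄ = (8 + 10 + 12 + 11 + 15 + 16 + 19 + 16 + 4 + 8 + 12 + 15 + 12 + 14 + 18) / 15 = 190 / 15 = 12.6667
LCL = c̄ − 3√c̄ = 12.6667 − 3 × 3.5590 = 1.9896

1.990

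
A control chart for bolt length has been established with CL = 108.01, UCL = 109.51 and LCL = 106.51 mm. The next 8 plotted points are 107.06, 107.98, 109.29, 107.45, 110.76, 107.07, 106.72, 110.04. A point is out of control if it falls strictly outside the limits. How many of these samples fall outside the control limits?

2

Compare each point to [106.51, 109.51]: sample 5 = 110.76 > UCL; sample 8 = 110.04 > UCL.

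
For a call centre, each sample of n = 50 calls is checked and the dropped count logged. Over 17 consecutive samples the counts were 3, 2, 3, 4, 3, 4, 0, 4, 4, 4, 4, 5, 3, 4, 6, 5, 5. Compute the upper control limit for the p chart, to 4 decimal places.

p̄ = Σdᵢ / (k·n) = 63 / (17 × 50) = 0.07412
UCL = p̄ + 3·√(p̄(1−p̄)/n) = 0.07412 + 3 × √(0.07412×0.92588/50) = 0.07412 + 3 × 0.03705 = 0.18526

0.1853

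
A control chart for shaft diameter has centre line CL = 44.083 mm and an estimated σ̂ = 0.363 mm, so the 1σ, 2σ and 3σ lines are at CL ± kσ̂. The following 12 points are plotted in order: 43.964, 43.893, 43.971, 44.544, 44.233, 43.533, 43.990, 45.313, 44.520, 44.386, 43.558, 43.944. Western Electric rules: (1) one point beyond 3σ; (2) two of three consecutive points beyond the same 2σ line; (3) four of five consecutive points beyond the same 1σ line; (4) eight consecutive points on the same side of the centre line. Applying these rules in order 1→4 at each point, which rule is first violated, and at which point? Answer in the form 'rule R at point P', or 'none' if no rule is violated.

rule 1 at point 8

Zone of each point (C = within 1σ̂, B = 1σ̂–2σ̂, A = 2σ̂–3σ̂, * = beyond 3σ̂; sign = side of CL): 1:-C, 2:-C, 3:-C, 4:+B, 5:+C, 6:-B, 7:-C, 8:+*, 9:+B, 10:+C, 11:-B, 12:-C
Rule 1 (one point beyond the 3σ limits) is satisfied at point 8.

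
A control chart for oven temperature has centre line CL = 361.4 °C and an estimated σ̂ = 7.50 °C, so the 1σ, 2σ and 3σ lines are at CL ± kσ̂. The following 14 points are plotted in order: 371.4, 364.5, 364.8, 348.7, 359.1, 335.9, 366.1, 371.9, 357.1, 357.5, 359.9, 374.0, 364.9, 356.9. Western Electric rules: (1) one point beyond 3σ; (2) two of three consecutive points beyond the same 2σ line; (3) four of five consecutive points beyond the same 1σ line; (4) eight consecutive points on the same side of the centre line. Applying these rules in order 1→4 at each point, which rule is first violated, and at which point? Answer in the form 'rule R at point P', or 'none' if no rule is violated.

rule 1 at point 6

Zone of each point (C = within 1σ̂, B = 1σ̂–2σ̂, A = 2σ̂–3σ̂, * = beyond 3σ̂; sign = side of CL): 1:+B, 2:+C, 3:+C, 4:-B, 5:-C, 6:-*, 7:+C, 8:+B, 9:-C, 10:-C, 11:-C, 12:+B, 13:+C, 14:-C
Rule 1 (one point beyond the 3σ limits) is satisfied at point 6.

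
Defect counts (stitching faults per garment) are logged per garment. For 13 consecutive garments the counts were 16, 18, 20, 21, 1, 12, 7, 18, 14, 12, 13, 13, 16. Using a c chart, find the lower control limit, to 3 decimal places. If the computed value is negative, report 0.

2.729

c̄ = (16 + 18 + 20 + 21 + 1 + 12 + 7 + 18 + 14 + 12 + 13 + 13 + 16) / 13 = 181 / 13 = 13.9231
LCL = c̄ − 3√c̄ = 13.9231 − 3 × 3.7314 = 2.7290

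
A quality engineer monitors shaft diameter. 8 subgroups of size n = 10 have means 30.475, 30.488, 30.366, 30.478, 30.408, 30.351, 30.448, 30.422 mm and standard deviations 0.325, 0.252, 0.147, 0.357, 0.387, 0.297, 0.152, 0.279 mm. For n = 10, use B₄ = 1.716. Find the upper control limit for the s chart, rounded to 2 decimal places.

0.47

s̄ = (0.325 + 0.252 + 0.147 + 0.357 + 0.387 + 0.297 + 0.152 + 0.279) / 8 = 0.2745
UCL_s = B₄·s̄ = 1.716 × 0.2745 = 0.4710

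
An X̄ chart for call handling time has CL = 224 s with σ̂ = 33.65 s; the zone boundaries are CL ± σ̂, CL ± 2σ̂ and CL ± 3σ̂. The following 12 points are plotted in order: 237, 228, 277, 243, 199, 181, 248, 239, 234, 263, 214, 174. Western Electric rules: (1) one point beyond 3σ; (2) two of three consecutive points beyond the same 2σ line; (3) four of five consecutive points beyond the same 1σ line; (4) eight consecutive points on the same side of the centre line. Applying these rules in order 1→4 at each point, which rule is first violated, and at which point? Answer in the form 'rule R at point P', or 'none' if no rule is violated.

none

Zone of each point (C = within 1σ̂, B = 1σ̂–2σ̂, A = 2σ̂–3σ̂, * = beyond 3σ̂; sign = side of CL): 1:+C, 2:+C, 3:+B, 4:+C, 5:-C, 6:-B, 7:+C, 8:+C, 9:+C, 10:+B, 11:-C, 12:-B
No rule fires across all 12 points.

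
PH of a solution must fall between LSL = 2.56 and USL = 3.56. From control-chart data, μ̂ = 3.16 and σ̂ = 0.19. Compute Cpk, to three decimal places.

0.702

Cpu = (USL − μ̂) / (3σ̂) = (3.56 − 3.16) / (3 × 0.19) = 0.7018; Cpl = (μ̂ − LSL) / (3σ̂) = (3.16 − 2.56) / (3 × 0.19) = 1.0526; Cpk = min(Cpu, Cpl) = 0.7018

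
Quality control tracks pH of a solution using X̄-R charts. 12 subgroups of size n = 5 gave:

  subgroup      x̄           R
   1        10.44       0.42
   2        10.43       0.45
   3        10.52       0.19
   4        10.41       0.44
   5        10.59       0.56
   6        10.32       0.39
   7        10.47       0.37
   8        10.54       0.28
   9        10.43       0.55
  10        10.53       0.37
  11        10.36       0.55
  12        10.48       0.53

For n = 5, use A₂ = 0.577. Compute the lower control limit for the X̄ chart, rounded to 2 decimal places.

10.21

X̄̄ = (10.44 + 10.43 + 10.52 + 10.41 + 10.59 + 10.32 + 10.47 + 10.54 + 10.43 + 10.53 + 10.36 + 10.48) / 12 = 125.5200 / 12 = 10.4600
R̄ = (0.42 + 0.45 + 0.19 + 0.44 + 0.56 + 0.39 + 0.37 + 0.28 + 0.55 + 0.37 + 0.55 + 0.53) / 12 = 5.1000 / 12 = 0.4250
LCL = X̄̄ − A₂·R̄ = 10.4600 − 0.577 × 0.4250 = 10.2148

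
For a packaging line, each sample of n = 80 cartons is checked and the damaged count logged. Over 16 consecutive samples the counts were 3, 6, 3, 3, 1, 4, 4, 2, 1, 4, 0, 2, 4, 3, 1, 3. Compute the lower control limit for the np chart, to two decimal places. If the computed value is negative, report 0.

0.00

p̄ = Σdᵢ / (k·n) = 44 / (16 × 80) = 0.03438
LCL = np̄ − 3·√(np̄(1−p̄)) = 2.7500 − 3 × 1.6296 = -2.1387 → 0 (negative, so LCL = 0)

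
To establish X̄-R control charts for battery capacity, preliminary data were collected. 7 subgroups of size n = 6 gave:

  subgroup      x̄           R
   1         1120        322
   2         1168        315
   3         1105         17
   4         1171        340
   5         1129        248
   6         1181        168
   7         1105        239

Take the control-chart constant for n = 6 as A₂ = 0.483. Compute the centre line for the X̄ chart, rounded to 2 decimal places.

1139.86

X̄̄ = (1120 + 1168 + 1105 + 1171 + 1129 + 1181 + 1105) / 7 = 7979.0000 / 7 = 1139.8571
CL = X̄̄ = 1139.8571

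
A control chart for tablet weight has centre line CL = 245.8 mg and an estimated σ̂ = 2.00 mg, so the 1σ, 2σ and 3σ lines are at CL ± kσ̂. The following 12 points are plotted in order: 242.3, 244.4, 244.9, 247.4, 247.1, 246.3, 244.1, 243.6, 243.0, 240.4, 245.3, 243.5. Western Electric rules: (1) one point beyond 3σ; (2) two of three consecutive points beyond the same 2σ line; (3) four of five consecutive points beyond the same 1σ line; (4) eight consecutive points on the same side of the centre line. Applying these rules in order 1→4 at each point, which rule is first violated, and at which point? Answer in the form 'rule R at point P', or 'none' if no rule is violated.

Zone of each point (C = within 1σ̂, B = 1σ̂–2σ̂, A = 2σ̂–3σ̂, * = beyond 3σ̂; sign = side of CL): 1:-B, 2:-C, 3:-C, 4:+C, 5:+C, 6:+C, 7:-C, 8:-B, 9:-B, 10:-A, 11:-C, 12:-B
Rule 3 (four of five consecutive points beyond the same 1σ limit) is satisfied at point 12.

rule 3 at point 12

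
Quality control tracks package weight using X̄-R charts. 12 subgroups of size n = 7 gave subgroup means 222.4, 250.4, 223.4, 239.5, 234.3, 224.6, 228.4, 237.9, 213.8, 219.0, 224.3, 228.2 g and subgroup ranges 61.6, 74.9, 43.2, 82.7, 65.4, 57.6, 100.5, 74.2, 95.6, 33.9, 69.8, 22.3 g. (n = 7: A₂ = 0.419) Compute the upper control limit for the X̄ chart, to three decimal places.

256.144

X̄̄ = (222.4 + 250.4 + 223.4 + 239.5 + 234.3 + 224.6 + 228.4 + 237.9 + 213.8 + 219.0 + 224.3 + 228.2) / 12 = 2746.2000 / 12 = 228.8500
R̄ = (61.6 + 74.9 + 43.2 + 82.7 + 65.4 + 57.6 + 100.5 + 74.2 + 95.6 + 33.9 + 69.8 + 22.3) / 12 = 781.7000 / 12 = 65.1417
UCL = X̄̄ + A₂·R̄ = 228.8500 + 0.419 × 65.1417 = 256.1444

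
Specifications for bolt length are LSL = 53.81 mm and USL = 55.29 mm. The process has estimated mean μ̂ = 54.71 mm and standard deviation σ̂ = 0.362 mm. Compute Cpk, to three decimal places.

0.534

Cpu = (USL − μ̂) / (3σ̂) = (55.29 − 54.71) / (3 × 0.362) = 0.5341; Cpl = (μ̂ − LSL) / (3σ̂) = (54.71 − 53.81) / (3 × 0.362) = 0.8287; Cpk = min(Cpu, Cpl) = 0.5341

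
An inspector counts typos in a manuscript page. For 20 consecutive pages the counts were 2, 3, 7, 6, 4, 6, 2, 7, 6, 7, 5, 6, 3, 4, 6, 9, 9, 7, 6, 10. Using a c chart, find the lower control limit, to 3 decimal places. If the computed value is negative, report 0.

0.000

c̄ = (2 + 3 + 7 + 6 + 4 + 6 + 2 + 7 + 6 + 7 + 5 + 6 + 3 + 4 + 6 + 9 + 9 + 7 + 6 + 10) / 20 = 115 / 20 = 5.7500
LCL = c̄ − 3√c̄ = 5.7500 − 3 × 2.3979 = -1.4437 → 0 (cannot be negative)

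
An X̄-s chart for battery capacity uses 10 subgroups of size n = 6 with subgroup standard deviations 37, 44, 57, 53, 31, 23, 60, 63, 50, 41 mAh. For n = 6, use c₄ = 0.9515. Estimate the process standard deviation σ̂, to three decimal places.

48.240

s̄ = (37 + 44 + 57 + 53 + 31 + 23 + 60 + 63 + 50 + 41) / 10 = 45.9000
σ̂ = s̄ / c₄ = 45.9000 / 0.9515 = 48.2396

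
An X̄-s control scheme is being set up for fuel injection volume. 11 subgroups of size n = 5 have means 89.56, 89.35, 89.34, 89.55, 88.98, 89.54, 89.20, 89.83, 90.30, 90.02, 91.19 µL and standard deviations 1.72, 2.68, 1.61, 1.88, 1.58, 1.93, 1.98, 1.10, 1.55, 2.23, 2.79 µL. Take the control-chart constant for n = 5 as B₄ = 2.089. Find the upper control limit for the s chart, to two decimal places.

4.00

s̄ = (1.72 + 2.68 + 1.61 + 1.88 + 1.58 + 1.93 + 1.98 + 1.10 + 1.55 + 2.23 + 2.79) / 11 = 1.9136
UCL_s = B₄·s̄ = 2.089 × 1.9136 = 3.9976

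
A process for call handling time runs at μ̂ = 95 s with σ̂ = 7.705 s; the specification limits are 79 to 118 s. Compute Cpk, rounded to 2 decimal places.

Cpu = (USL − μ̂) / (3σ̂) = (118 − 95) / (3 × 7.705) = 0.9950; Cpl = (μ̂ − LSL) / (3σ̂) = (95 − 79) / (3 × 7.705) = 0.6922; Cpk = min(Cpu, Cpl) = 0.6922

0.69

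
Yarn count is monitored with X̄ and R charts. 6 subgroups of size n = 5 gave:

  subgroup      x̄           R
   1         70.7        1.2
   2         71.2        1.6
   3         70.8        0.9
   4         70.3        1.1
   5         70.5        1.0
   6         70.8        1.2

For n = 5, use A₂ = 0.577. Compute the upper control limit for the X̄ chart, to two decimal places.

71.39

X̄̄ = (70.7 + 71.2 + 70.8 + 70.3 + 70.5 + 70.8) / 6 = 424.3000 / 6 = 70.7167
R̄ = (1.2 + 1.6 + 0.9 + 1.1 + 1.0 + 1.2) / 6 = 7.0000 / 6 = 1.1667
UCL = X̄̄ + A₂·R̄ = 70.7167 + 0.577 × 1.1667 = 71.3898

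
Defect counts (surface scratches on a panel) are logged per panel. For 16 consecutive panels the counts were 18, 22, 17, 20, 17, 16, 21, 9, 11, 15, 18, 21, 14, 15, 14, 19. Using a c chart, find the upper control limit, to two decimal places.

c̄ = (18 + 22 + 17 + 20 + 17 + 16 + 21 + 9 + 11 + 15 + 18 + 21 + 14 + 15 + 14 + 19) / 16 = 267 / 16 = 16.6875
UCL = c̄ + 3√c̄ = 16.6875 + 3 × √16.6875 = 16.6875 + 3 × 4.0850 = 28.9426

28.94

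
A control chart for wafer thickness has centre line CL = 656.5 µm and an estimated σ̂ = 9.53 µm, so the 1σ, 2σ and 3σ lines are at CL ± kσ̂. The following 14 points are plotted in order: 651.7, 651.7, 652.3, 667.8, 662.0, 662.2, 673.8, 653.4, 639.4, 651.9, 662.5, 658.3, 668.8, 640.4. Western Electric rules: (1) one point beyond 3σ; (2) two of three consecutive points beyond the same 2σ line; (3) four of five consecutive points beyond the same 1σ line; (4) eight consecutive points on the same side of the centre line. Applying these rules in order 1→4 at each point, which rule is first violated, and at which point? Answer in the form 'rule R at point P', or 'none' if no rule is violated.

none

Zone of each point (C = within 1σ̂, B = 1σ̂–2σ̂, A = 2σ̂–3σ̂, * = beyond 3σ̂; sign = side of CL): 1:-C, 2:-C, 3:-C, 4:+B, 5:+C, 6:+C, 7:+B, 8:-C, 9:-B, 10:-C, 11:+C, 12:+C, 13:+B, 14:-B
No rule fires across all 14 points.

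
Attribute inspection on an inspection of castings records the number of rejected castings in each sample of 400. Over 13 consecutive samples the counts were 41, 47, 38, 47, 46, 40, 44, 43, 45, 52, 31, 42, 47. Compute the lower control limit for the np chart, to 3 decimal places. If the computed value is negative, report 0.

24.664

p̄ = Σdᵢ / (k·n) = 563 / (13 × 400) = 0.10827
LCL = np̄ − 3·√(np̄(1−p̄)) = 43.3077 − 3 × 6.2144 = 24.6645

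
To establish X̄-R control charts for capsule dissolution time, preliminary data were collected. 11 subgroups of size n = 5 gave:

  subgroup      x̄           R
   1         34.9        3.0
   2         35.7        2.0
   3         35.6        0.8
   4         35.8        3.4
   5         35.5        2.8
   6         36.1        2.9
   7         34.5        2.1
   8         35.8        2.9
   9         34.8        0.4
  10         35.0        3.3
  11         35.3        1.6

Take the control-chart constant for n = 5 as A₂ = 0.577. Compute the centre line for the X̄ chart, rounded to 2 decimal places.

X̄̄ = (34.9 + 35.7 + 35.6 + 35.8 + 35.5 + 36.1 + 34.5 + 35.8 + 34.8 + 35.0 + 35.3) / 11 = 389.0000 / 11 = 35.3636
CL = X̄̄ = 35.3636

35.36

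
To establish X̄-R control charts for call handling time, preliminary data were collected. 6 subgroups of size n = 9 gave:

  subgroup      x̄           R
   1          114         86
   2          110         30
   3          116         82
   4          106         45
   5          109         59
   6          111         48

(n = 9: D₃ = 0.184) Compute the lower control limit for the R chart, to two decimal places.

10.73

R̄ = (86 + 30 + 82 + 45 + 59 + 48) / 6 = 350.0000 / 6 = 58.3333
LCL_R = D₃·R̄ = 0.184 × 58.3333 = 10.7333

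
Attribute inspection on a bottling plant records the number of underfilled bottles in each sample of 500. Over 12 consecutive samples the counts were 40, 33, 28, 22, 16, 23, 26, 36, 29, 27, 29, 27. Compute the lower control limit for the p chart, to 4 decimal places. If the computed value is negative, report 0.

0.0252

p̄ = Σdᵢ / (k·n) = 336 / (12 × 500) = 0.05600
LCL = p̄ − 3·√(p̄(1−p̄)/n) = 0.05600 − 3 × 0.01028 = 0.02515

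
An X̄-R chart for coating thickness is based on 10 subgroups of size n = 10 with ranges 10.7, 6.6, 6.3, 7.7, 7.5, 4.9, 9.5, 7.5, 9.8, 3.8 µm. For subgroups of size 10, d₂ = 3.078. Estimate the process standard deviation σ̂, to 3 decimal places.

R̄ = (10.7 + 6.6 + 6.3 + 7.7 + 7.5 + 4.9 + 9.5 + 7.5 + 9.8 + 3.8) / 10 = 7.4300
σ̂ = R̄ / d₂ = 7.4300 / 3.078 = 2.4139

2.414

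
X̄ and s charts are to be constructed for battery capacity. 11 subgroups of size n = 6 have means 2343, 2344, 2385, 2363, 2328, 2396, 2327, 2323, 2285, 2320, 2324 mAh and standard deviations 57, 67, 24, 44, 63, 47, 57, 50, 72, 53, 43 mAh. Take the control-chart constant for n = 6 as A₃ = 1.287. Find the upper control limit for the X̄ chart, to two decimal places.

X̄̄ = (2343 + 2344 + 2385 + 2363 + 2328 + 2396 + 2327 + 2323 + 2285 + 2320 + 2324) / 11 = 2339.8182
s̄ = (57 + 67 + 24 + 44 + 63 + 47 + 57 + 50 + 72 + 53 + 43) / 11 = 52.4545
UCL = X̄̄ + A₃·s̄ = 2339.8182 + 1.287 × 52.4545 = 2407.3272

2407.33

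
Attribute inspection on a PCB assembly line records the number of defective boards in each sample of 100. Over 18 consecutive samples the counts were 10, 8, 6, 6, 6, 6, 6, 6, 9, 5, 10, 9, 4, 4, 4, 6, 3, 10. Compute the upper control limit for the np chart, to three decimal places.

p̄ = Σdᵢ / (k·n) = 118 / (18 × 100) = 0.06556
UCL = np̄ + 3·√(np̄(1−p̄)) = 6.5556 + 3 × √(6.5556×0.93444) = 6.5556 + 3 × 2.4750 = 13.9807

13.981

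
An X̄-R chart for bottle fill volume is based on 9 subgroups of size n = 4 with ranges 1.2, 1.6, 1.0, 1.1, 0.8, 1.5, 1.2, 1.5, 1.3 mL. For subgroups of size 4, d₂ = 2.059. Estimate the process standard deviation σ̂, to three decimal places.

R̄ = (1.2 + 1.6 + 1.0 + 1.1 + 0.8 + 1.5 + 1.2 + 1.5 + 1.3) / 9 = 1.2444
σ̂ = R̄ / d₂ = 1.2444 / 2.059 = 0.6044

0.604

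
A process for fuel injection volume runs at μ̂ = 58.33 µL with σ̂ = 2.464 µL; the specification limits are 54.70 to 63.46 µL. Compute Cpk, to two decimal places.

Cpu = (USL − μ̂) / (3σ̂) = (63.46 − 58.33) / (3 × 2.464) = 0.6940; Cpl = (μ̂ − LSL) / (3σ̂) = (58.33 − 54.70) / (3 × 2.464) = 0.4911; Cpk = min(Cpu, Cpl) = 0.4911

0.49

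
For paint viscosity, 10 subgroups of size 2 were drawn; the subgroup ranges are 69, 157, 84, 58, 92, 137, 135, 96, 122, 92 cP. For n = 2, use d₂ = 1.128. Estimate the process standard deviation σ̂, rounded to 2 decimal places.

R̄ = (69 + 157 + 84 + 58 + 92 + 137 + 135 + 96 + 122 + 92) / 10 = 104.2000
σ̂ = R̄ / d₂ = 104.2000 / 1.128 = 92.3759

92.38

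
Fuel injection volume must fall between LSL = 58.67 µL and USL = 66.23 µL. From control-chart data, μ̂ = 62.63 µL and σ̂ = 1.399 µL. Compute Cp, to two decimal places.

Cp = (USL − LSL) / (6σ̂) = (66.23 − 58.67) / (6 × 1.399) = 7.5600 / 8.3940 = 0.9006

0.90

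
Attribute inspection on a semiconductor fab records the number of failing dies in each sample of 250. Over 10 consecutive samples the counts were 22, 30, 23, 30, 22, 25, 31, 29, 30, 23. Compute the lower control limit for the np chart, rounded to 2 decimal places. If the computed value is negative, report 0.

11.90

p̄ = Σdᵢ / (k·n) = 265 / (10 × 250) = 0.10600
LCL = np̄ − 3·√(np̄(1−p̄)) = 26.5000 − 3 × 4.8673 = 11.8980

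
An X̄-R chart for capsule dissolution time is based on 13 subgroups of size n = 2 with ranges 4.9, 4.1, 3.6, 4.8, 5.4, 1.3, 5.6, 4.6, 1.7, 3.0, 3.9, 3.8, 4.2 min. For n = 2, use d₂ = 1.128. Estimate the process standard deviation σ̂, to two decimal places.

3.47

R̄ = (4.9 + 4.1 + 3.6 + 4.8 + 5.4 + 1.3 + 5.6 + 4.6 + 1.7 + 3.0 + 3.9 + 3.8 + 4.2) / 13 = 3.9154
σ̂ = R̄ / d₂ = 3.9154 / 1.128 = 3.4711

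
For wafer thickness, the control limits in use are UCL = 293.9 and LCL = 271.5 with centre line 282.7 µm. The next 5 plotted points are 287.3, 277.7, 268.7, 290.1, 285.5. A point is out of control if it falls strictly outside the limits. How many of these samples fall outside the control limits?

1

Compare each point to [271.5, 293.9]: sample 3 = 268.7 < LCL.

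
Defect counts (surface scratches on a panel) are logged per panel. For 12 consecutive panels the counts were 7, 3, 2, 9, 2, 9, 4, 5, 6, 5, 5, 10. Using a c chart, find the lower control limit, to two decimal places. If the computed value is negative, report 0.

c̄ = (7 + 3 + 2 + 9 + 2 + 9 + 4 + 5 + 6 + 5 + 5 + 10) / 12 = 67 / 12 = 5.5833
LCL = c̄ − 3√c̄ = 5.5833 − 3 × 2.3629 = -1.5054 → 0 (cannot be negative)

0.00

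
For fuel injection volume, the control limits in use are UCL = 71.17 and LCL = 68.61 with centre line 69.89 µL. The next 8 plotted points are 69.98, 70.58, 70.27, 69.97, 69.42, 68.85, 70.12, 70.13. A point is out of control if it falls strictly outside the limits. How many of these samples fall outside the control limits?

0

All 8 points lie within [68.61, 71.17].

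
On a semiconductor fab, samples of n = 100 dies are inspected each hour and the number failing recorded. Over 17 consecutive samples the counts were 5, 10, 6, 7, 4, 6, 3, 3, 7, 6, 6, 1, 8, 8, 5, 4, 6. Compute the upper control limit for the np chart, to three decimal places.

p̄ = Σdᵢ / (k·n) = 95 / (17 × 100) = 0.05588
UCL = np̄ + 3·√(np̄(1−p̄)) = 5.5882 + 3 × √(5.5882×0.94412) = 5.5882 + 3 × 2.2969 = 12.4791

12.479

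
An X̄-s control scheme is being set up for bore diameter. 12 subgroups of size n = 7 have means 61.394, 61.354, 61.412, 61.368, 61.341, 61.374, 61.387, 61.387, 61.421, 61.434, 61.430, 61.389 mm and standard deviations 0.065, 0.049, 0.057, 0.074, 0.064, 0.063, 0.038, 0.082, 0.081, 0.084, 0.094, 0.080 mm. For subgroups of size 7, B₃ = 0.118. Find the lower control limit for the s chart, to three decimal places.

s̄ = (0.065 + 0.049 + 0.057 + 0.074 + 0.064 + 0.063 + 0.038 + 0.082 + 0.081 + 0.084 + 0.094 + 0.080) / 12 = 0.0692
LCL_s = B₃·s̄ = 0.118 × 0.0692 = 0.0082

0.008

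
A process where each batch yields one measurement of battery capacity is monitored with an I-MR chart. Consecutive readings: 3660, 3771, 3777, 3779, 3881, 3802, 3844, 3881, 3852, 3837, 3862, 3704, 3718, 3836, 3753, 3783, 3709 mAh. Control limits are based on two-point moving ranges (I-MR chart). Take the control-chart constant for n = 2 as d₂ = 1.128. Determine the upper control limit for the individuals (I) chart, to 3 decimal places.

X̄ = (3660 + 3771 + 3777 + 3779 + 3881 + 3802 + 3844 + 3881 + 3852 + 3837 + 3862 + 3704 + 3718 + 3836 + 3753 + 3783 + 3709) / 17 = 3791.1176
Moving ranges: 111, 6, 2, 102, 79, 42, 37, 29, 15, 25, 158, 14, 118, 83, 30, 74; M̄R̄ = 925.0000 / 16 = 57.8125
UCL = X̄ + 3·M̄R̄/d₂ = 3791.1176 + 3 × 57.8125 / 1.128 = 3944.8743

3944.874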